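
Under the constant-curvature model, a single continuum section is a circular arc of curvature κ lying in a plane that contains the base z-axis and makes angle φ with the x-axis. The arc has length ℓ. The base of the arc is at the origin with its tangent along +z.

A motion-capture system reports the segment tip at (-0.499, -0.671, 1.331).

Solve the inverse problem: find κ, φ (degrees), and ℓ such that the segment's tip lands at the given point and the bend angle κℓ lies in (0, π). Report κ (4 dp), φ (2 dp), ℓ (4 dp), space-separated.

0.6769 233.36 1.6574

ρ = √(x²+y²) = √(-0.499² + -0.671²) = 0.83621
φ = atan2(y, x) mod 360° = atan2(-0.671, -0.499) = 233.3631°
|p|² = ρ² + z² = 0.83621² + 1.331² = 2.47080
κ = 2ρ / |p|² = 2×0.83621 / 2.47080 = 0.67687
θ = 2·atan2(ρ, z) = 2·atan2(0.83621, 1.331) = 1.12187 rad
ℓ = θ/κ = 1.12187/0.67687 = 1.65744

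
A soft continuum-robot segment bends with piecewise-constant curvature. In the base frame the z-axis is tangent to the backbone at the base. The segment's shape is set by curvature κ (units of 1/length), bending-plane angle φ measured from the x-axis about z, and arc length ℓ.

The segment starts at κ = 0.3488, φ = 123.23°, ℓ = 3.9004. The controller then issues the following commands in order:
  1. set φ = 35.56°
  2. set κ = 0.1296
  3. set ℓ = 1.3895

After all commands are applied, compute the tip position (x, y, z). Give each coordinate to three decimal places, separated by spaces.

initial: κ=0.3488, φ=123.23°, ℓ=3.9004
cmd 1: set φ=35.56° → (κ,φ,ℓ)=(0.3488,35.56°,3.9004) → tip=(1.8453,1.3192,2.8038)
cmd 2: set κ=0.1296 → (κ,φ,ℓ)=(0.1296,35.56°,3.9004) → tip=(0.7850,0.5612,3.7364)
cmd 3: set ℓ=1.3895 → (κ,φ,ℓ)=(0.1296,35.56°,1.3895) → tip=(0.1015,0.0726,1.3820)

0.102 0.073 1.382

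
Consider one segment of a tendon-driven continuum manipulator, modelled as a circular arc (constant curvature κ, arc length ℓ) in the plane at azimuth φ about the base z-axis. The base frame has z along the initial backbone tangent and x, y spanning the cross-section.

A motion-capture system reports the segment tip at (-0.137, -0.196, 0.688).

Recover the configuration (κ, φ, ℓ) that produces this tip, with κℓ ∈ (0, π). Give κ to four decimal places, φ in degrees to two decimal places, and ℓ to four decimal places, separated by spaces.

ρ = √(x²+y²) = √(-0.137² + -0.196²) = 0.23913
φ = atan2(y, x) mod 360° = atan2(-0.196, -0.137) = 235.0472°
|p|² = ρ² + z² = 0.23913² + 0.688² = 0.53053
κ = 2ρ / |p|² = 2×0.23913 / 0.53053 = 0.90149
θ = 2·atan2(ρ, z) = 2·atan2(0.23913, 0.688) = 0.66903 rad
ℓ = θ/κ = 0.66903/0.90149 = 0.74214

0.9015 235.05 0.7421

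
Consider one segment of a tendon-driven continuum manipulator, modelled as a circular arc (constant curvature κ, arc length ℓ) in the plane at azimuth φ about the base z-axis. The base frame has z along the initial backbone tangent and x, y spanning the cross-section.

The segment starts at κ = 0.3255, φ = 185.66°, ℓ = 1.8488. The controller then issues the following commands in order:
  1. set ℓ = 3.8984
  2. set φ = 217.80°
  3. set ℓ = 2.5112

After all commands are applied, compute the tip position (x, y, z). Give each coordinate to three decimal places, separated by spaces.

initial: κ=0.3255, φ=185.66°, ℓ=1.8488
cmd 1: set ℓ=3.8984 → (κ,φ,ℓ)=(0.3255,185.66°,3.8984) → tip=(-2.1483,-0.2129,2.9333)
cmd 2: set φ=217.80° → (κ,φ,ℓ)=(0.3255,217.80°,3.8984) → tip=(-1.7058,-1.3232,2.9333)
cmd 3: set ℓ=2.5112 → (κ,φ,ℓ)=(0.3255,217.80°,2.5112) → tip=(-0.7668,-0.5948,2.2408)

-0.767 -0.595 2.241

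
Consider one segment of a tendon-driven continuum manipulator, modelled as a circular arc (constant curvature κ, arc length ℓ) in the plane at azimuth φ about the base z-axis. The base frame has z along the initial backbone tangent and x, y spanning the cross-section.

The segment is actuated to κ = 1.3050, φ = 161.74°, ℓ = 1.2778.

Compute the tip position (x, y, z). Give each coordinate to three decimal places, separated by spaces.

θ = κ·ℓ = 1.3050 × 1.2778 = 1.66753 rad
ρ = (1 − cos θ)/κ = (1 − -0.09658)/1.3050 = 0.84029
z = sin θ / κ = 0.99533/1.3050 = 0.76270
x = ρ cos φ = 0.84029 × cos(161.74°) = -0.79798
y = ρ sin φ = 0.84029 × sin(161.74°) = 0.26329

-0.798 0.263 0.763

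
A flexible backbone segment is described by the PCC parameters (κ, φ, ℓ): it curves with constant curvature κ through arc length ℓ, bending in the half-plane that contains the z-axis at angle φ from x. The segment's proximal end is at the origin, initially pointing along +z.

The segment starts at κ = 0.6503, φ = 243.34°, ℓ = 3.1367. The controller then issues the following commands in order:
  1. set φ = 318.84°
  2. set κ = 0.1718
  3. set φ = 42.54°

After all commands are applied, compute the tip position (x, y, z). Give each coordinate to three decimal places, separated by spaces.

initial: κ=0.6503, φ=243.34°, ℓ=3.1367
cmd 1: set φ=318.84° → (κ,φ,ℓ)=(0.6503,318.84°,3.1367) → tip=(1.6810,-1.4696,1.3717)
cmd 2: set κ=0.1718 → (κ,φ,ℓ)=(0.1718,318.84°,3.1367) → tip=(0.6210,-0.5429,2.9871)
cmd 3: set φ=42.54° → (κ,φ,ℓ)=(0.1718,42.54°,3.1367) → tip=(0.6078,0.5577,2.9871)

0.608 0.558 2.987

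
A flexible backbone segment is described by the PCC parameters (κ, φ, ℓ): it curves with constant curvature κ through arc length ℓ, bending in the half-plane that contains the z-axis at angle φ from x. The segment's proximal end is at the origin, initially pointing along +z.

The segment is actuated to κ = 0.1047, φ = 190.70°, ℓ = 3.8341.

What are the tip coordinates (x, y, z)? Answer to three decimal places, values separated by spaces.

-0.746 -0.141 3.732

θ = κ·ℓ = 0.1047 × 3.8341 = 0.40143 rad
ρ = (1 − cos θ)/κ = (1 − 0.92050)/0.1047 = 0.75928
z = sin θ / κ = 0.39074/0.1047 = 3.73195
x = ρ cos φ = 0.75928 × cos(190.70°) = -0.74608
y = ρ sin φ = 0.75928 × sin(190.70°) = -0.14097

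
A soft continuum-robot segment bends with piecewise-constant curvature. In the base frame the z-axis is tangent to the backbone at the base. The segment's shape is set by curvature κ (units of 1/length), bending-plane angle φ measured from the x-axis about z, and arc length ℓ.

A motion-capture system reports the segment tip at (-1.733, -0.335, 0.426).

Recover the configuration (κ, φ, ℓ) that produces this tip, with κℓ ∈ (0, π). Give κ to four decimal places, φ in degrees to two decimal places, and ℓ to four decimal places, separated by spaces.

ρ = √(x²+y²) = √(-1.733² + -0.335²) = 1.76508
φ = atan2(y, x) mod 360° = atan2(-0.335, -1.733) = 190.9407°
|p|² = ρ² + z² = 1.76508² + 0.426² = 3.29699
κ = 2ρ / |p|² = 2×1.76508 / 3.29699 = 1.07072
θ = 2·atan2(ρ, z) = 2·atan2(1.76508, 0.426) = 2.66795 rad
ℓ = θ/κ = 2.66795/1.07072 = 2.49173

1.0707 190.94 2.4917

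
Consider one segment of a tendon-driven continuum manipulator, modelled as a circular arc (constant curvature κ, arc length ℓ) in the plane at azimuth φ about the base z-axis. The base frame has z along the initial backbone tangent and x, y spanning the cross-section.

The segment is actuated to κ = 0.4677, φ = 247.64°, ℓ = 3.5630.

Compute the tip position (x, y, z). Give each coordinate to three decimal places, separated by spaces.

θ = κ·ℓ = 0.4677 × 3.5630 = 1.66642 rad
ρ = (1 − cos θ)/κ = (1 − -0.09547)/0.4677 = 2.34226
z = sin θ / κ = 0.99543/0.4677 = 2.12836
x = ρ cos φ = 2.34226 × cos(247.64°) = -0.89105
y = ρ sin φ = 2.34226 × sin(247.64°) = -2.16615

-0.891 -2.166 2.128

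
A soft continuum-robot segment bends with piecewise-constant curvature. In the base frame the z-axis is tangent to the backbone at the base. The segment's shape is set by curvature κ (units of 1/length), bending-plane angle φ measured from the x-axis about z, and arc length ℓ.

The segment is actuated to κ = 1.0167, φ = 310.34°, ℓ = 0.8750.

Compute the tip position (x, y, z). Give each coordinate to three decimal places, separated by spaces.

0.236 -0.278 0.764

θ = κ·ℓ = 1.0167 × 0.8750 = 0.88961 rad
ρ = (1 − cos θ)/κ = (1 − 0.62971)/1.0167 = 0.36420
z = sin θ / κ = 0.77683/1.0167 = 0.76407
x = ρ cos φ = 0.36420 × cos(310.34°) = 0.23576
y = ρ sin φ = 0.36420 × sin(310.34°) = -0.27760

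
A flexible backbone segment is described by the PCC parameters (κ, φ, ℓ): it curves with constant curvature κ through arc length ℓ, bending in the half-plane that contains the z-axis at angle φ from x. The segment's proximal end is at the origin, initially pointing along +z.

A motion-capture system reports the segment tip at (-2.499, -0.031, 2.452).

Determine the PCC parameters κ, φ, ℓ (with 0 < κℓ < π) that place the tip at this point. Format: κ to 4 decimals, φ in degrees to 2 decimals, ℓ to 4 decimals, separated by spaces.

0.4078 180.71 3.8990

ρ = √(x²+y²) = √(-2.499² + -0.031²) = 2.49919
φ = atan2(y, x) mod 360° = atan2(-0.031, -2.499) = 180.7107°
|p|² = ρ² + z² = 2.49919² + 2.452² = 12.25827
κ = 2ρ / |p|² = 2×2.49919 / 12.25827 = 0.40776
θ = 2·atan2(ρ, z) = 2·atan2(2.49919, 2.452) = 1.58986 rad
ℓ = θ/κ = 1.58986/0.40776 = 3.89904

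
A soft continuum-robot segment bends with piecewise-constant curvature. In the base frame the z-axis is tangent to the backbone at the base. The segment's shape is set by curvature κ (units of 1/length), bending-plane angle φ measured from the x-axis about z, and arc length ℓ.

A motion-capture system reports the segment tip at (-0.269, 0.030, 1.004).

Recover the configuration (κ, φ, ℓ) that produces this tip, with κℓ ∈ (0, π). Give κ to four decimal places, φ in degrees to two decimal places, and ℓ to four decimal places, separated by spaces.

ρ = √(x²+y²) = √(-0.269² + 0.030²) = 0.27067
φ = atan2(y, x) mod 360° = atan2(0.030, -0.269) = 173.6364°
|p|² = ρ² + z² = 0.27067² + 1.004² = 1.08128
κ = 2ρ / |p|² = 2×0.27067 / 1.08128 = 0.50064
θ = 2·atan2(ρ, z) = 2·atan2(0.27067, 1.004) = 0.52666 rad
ℓ = θ/κ = 0.52666/0.50064 = 1.05196

0.5006 173.64 1.0520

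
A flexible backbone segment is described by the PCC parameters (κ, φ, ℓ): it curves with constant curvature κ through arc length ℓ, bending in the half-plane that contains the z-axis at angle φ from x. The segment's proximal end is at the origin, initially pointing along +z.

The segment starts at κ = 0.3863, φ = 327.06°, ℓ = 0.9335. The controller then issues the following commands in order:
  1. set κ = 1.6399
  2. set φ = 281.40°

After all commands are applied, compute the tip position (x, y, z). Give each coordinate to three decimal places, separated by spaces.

0.116 -0.574 0.609

initial: κ=0.3863, φ=327.06°, ℓ=0.9335
cmd 1: set κ=1.6399 → (κ,φ,ℓ)=(1.6399,327.06°,0.9335) → tip=(0.4913,-0.3183,0.6093)
cmd 2: set φ=281.40° → (κ,φ,ℓ)=(1.6399,281.40°,0.9335) → tip=(0.1157,-0.5739,0.6093)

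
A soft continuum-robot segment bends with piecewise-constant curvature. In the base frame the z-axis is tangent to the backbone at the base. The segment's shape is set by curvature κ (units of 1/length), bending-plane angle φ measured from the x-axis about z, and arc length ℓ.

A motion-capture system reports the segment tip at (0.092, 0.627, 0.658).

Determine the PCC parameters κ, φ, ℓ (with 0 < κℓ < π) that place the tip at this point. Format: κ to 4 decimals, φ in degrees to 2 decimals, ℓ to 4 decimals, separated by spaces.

ρ = √(x²+y²) = √(0.092² + 0.627²) = 0.63371
φ = atan2(y, x) mod 360° = atan2(0.627, 0.092) = 81.6525°
|p|² = ρ² + z² = 0.63371² + 0.658² = 0.83456
κ = 2ρ / |p|² = 2×0.63371 / 0.83456 = 1.51868
θ = 2·atan2(ρ, z) = 2·atan2(0.63371, 0.658) = 1.53320 rad
ℓ = θ/κ = 1.53320/1.51868 = 1.00956

1.5187 81.65 1.0096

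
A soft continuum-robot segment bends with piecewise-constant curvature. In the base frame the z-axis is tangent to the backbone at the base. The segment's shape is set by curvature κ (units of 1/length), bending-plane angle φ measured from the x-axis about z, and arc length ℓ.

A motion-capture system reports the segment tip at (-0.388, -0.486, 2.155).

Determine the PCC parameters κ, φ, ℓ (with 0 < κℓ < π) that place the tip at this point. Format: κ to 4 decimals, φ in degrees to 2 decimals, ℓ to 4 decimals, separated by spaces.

ρ = √(x²+y²) = √(-0.388² + -0.486²) = 0.62188
φ = atan2(y, x) mod 360° = atan2(-0.486, -0.388) = 231.3977°
|p|² = ρ² + z² = 0.62188² + 2.155² = 5.03076
κ = 2ρ / |p|² = 2×0.62188 / 5.03076 = 0.24723
θ = 2·atan2(ρ, z) = 2·atan2(0.62188, 2.155) = 0.56189 rad
ℓ = θ/κ = 0.56189/0.24723 = 2.27272

0.2472 231.40 2.2727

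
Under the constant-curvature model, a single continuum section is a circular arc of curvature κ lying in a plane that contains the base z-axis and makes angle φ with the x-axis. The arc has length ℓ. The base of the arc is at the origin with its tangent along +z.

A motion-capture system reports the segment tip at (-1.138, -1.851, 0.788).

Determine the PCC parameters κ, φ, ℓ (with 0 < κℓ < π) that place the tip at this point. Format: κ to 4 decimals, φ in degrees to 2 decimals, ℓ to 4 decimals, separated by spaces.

ρ = √(x²+y²) = √(-1.138² + -1.851²) = 2.17284
φ = atan2(y, x) mod 360° = atan2(-1.851, -1.138) = 238.4167°
|p|² = ρ² + z² = 2.17284² + 0.788² = 5.34219
κ = 2ρ / |p|² = 2×2.17284 / 5.34219 = 0.81347
θ = 2·atan2(ρ, z) = 2·atan2(2.17284, 0.788) = 2.44578 rad
ℓ = θ/κ = 2.44578/0.81347 = 3.00662

0.8135 238.42 3.0066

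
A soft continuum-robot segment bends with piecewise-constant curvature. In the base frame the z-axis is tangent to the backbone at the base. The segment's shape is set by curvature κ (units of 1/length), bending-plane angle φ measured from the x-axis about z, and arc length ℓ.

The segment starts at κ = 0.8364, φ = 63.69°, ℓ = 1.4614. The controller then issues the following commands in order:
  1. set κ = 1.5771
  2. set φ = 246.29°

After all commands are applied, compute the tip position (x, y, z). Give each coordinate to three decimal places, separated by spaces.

initial: κ=0.8364, φ=63.69°, ℓ=1.4614
cmd 1: set κ=1.5771 → (κ,φ,ℓ)=(1.5771,63.69°,1.4614) → tip=(0.4693,0.9491,0.4708)
cmd 2: set φ=246.29° → (κ,φ,ℓ)=(1.5771,246.29°,1.4614) → tip=(-0.4258,-0.9694,0.4708)

-0.426 -0.969 0.471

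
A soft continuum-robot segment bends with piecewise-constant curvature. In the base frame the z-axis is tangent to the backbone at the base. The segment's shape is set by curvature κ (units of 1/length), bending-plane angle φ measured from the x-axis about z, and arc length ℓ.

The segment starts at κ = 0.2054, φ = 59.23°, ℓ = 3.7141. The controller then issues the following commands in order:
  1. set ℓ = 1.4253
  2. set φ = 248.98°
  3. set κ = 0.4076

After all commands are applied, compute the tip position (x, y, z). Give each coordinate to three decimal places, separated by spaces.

-0.144 -0.376 1.346

initial: κ=0.2054, φ=59.23°, ℓ=3.7141
cmd 1: set ℓ=1.4253 → (κ,φ,ℓ)=(0.2054,59.23°,1.4253) → tip=(0.1060,0.1780,1.4050)
cmd 2: set φ=248.98° → (κ,φ,ℓ)=(0.2054,248.98°,1.4253) → tip=(-0.0743,-0.1934,1.4050)
cmd 3: set κ=0.4076 → (κ,φ,ℓ)=(0.4076,248.98°,1.4253) → tip=(-0.1444,-0.3757,1.3465)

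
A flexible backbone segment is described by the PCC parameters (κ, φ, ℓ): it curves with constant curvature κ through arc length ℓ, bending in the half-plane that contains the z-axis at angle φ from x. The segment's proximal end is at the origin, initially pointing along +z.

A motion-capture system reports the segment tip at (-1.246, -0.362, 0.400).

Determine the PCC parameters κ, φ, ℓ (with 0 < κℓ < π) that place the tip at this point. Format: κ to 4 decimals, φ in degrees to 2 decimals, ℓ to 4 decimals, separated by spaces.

1.4076 196.20 1.8070

ρ = √(x²+y²) = √(-1.246² + -0.362²) = 1.29752
φ = atan2(y, x) mod 360° = atan2(-0.362, -1.246) = 196.2001°
|p|² = ρ² + z² = 1.29752² + 0.400² = 1.84356
κ = 2ρ / |p|² = 2×1.29752 / 1.84356 = 1.40763
θ = 2·atan2(ρ, z) = 2·atan2(1.29752, 0.400) = 2.54352 rad
ℓ = θ/κ = 2.54352/1.40763 = 1.80696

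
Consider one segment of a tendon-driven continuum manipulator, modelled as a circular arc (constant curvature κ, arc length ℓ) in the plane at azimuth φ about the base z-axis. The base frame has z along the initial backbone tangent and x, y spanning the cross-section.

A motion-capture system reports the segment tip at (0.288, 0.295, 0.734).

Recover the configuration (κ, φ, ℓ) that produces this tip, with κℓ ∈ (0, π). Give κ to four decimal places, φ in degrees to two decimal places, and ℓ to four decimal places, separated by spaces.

ρ = √(x²+y²) = √(0.288² + 0.295²) = 0.41227
φ = atan2(y, x) mod 360° = atan2(0.295, 0.288) = 45.6879°
|p|² = ρ² + z² = 0.41227² + 0.734² = 0.70873
κ = 2ρ / |p|² = 2×0.41227 / 0.70873 = 1.16342
θ = 2·atan2(ρ, z) = 2·atan2(0.41227, 0.734) = 1.02353 rad
ℓ = θ/κ = 1.02353/1.16342 = 0.87976

1.1634 45.69 0.8798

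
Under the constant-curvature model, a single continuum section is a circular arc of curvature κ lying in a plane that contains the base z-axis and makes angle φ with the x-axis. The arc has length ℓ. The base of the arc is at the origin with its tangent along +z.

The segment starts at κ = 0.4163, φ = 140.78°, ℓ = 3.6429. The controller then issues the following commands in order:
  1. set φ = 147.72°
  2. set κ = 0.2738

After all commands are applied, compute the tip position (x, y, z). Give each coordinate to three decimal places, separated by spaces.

-1.413 0.892 3.068

initial: κ=0.4163, φ=140.78°, ℓ=3.6429
cmd 1: set φ=147.72° → (κ,φ,ℓ)=(0.4163,147.72°,3.6429) → tip=(-1.9207,1.2133,2.3986)
cmd 2: set κ=0.2738 → (κ,φ,ℓ)=(0.2738,147.72°,3.6429) → tip=(-1.4128,0.8924,3.0682)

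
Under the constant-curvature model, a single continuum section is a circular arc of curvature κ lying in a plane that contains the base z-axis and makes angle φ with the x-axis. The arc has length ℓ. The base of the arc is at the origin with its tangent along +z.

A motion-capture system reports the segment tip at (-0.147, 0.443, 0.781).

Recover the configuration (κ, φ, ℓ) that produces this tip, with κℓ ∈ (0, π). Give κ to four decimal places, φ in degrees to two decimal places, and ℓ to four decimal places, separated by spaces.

ρ = √(x²+y²) = √(-0.147² + 0.443²) = 0.46675
φ = atan2(y, x) mod 360° = atan2(0.443, -0.147) = 108.3573°
|p|² = ρ² + z² = 0.46675² + 0.781² = 0.82782
κ = 2ρ / |p|² = 2×0.46675 / 0.82782 = 1.12767
θ = 2·atan2(ρ, z) = 2·atan2(0.46675, 0.781) = 1.07736 rad
ℓ = θ/κ = 1.07736/1.12767 = 0.95538

1.1277 108.36 0.9554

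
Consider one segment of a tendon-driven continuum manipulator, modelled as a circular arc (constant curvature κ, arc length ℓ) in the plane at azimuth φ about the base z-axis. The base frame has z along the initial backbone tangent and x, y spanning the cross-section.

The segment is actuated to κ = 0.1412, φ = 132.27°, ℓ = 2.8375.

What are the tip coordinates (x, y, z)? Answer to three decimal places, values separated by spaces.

θ = κ·ℓ = 0.1412 × 2.8375 = 0.40065 rad
ρ = (1 − cos θ)/κ = (1 − 0.92081)/0.1412 = 0.56087
z = sin θ / κ = 0.39002/0.1412 = 2.76219
x = ρ cos φ = 0.56087 × cos(132.27°) = -0.37725
y = ρ sin φ = 0.56087 × sin(132.27°) = 0.41503

-0.377 0.415 2.762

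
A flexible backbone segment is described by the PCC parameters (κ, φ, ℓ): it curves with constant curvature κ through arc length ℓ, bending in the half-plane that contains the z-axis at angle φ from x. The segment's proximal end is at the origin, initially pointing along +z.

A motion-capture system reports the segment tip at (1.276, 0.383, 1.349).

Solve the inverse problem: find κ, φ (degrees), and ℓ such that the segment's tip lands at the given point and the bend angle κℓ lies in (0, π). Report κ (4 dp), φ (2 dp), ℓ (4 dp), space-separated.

ρ = √(x²+y²) = √(1.276² + 0.383²) = 1.33224
φ = atan2(y, x) mod 360° = atan2(0.383, 1.276) = 16.7075°
|p|² = ρ² + z² = 1.33224² + 1.349² = 3.59467
κ = 2ρ / |p|² = 2×1.33224 / 3.59467 = 0.74123
θ = 2·atan2(ρ, z) = 2·atan2(1.33224, 1.349) = 1.55830 rad
ℓ = θ/κ = 1.55830/0.74123 = 2.10230

0.7412 16.71 2.1023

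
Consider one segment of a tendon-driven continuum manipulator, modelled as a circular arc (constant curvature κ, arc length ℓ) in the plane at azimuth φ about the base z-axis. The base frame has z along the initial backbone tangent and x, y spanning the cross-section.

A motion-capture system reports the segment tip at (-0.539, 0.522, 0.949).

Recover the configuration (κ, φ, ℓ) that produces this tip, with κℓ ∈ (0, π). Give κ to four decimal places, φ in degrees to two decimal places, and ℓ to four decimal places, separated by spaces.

1.0253 135.92 1.3050

ρ = √(x²+y²) = √(-0.539² + 0.522²) = 0.75034
φ = atan2(y, x) mod 360° = atan2(0.522, -0.539) = 135.9179°
|p|² = ρ² + z² = 0.75034² + 0.949² = 1.46361
κ = 2ρ / |p|² = 2×0.75034 / 1.46361 = 1.02533
θ = 2·atan2(ρ, z) = 2·atan2(0.75034, 0.949) = 1.33804 rad
ℓ = θ/κ = 1.33804/1.02533 = 1.30499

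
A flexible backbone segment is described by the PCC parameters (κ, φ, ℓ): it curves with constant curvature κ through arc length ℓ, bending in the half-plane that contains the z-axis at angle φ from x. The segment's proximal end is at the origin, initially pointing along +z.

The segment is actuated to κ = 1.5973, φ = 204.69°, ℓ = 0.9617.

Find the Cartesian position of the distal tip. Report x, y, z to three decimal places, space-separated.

θ = κ·ℓ = 1.5973 × 0.9617 = 1.53612 rad
ρ = (1 − cos θ)/κ = (1 − 0.03467)/1.5973 = 0.60435
z = sin θ / κ = 0.99940/1.5973 = 0.62568
x = ρ cos φ = 0.60435 × cos(204.69°) = -0.54910
y = ρ sin φ = 0.60435 × sin(204.69°) = -0.25244

-0.549 -0.252 0.626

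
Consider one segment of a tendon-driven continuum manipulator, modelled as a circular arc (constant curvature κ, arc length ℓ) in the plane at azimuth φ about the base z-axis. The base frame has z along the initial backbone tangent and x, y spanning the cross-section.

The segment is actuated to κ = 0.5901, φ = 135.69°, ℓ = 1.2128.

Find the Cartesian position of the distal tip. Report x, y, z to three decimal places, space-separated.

θ = κ·ℓ = 0.5901 × 1.2128 = 0.71567 rad
ρ = (1 − cos θ)/κ = (1 − 0.75465)/0.5901 = 0.41577
z = sin θ / κ = 0.65613/0.5901 = 1.11189
x = ρ cos φ = 0.41577 × cos(135.69°) = -0.29752
y = ρ sin φ = 0.41577 × sin(135.69°) = 0.29043

-0.298 0.290 1.112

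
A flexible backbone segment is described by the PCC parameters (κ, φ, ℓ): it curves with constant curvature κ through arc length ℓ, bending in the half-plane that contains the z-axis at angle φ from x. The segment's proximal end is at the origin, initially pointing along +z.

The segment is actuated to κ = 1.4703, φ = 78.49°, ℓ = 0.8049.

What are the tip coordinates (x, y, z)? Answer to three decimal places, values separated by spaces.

θ = κ·ℓ = 1.4703 × 0.8049 = 1.18344 rad
ρ = (1 − cos θ)/κ = (1 − 0.37774)/1.4703 = 0.42322
z = sin θ / κ = 0.92591/1.4703 = 0.62974
x = ρ cos φ = 0.42322 × cos(78.49°) = 0.08445
y = ρ sin φ = 0.42322 × sin(78.49°) = 0.41471

0.084 0.415 0.630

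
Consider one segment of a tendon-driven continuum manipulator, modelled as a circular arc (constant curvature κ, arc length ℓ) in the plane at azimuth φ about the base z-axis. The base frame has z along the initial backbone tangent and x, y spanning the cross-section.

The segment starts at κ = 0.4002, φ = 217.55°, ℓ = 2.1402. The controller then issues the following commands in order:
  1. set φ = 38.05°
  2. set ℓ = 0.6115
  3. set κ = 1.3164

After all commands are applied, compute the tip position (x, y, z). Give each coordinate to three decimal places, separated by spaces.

0.184 0.144 0.548

initial: κ=0.4002, φ=217.55°, ℓ=2.1402
cmd 1: set φ=38.05° → (κ,φ,ℓ)=(0.4002,38.05°,2.1402) → tip=(0.6787,0.5312,1.8880)
cmd 2: set ℓ=0.6115 → (κ,φ,ℓ)=(0.4002,38.05°,0.6115) → tip=(0.0586,0.0459,0.6054)
cmd 3: set κ=1.3164 → (κ,φ,ℓ)=(1.3164,38.05°,0.6115) → tip=(0.1836,0.1437,0.5476)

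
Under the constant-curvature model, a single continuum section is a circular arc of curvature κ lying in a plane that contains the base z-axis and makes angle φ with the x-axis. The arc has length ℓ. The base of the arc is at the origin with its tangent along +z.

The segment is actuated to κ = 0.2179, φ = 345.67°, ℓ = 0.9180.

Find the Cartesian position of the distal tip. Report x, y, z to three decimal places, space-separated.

θ = κ·ℓ = 0.2179 × 0.9180 = 0.20003 rad
ρ = (1 − cos θ)/κ = (1 − 0.98006)/0.2179 = 0.09151
z = sin θ / κ = 0.19870/0.2179 = 0.91189
x = ρ cos φ = 0.09151 × cos(345.67°) = 0.08866
y = ρ sin φ = 0.09151 × sin(345.67°) = -0.02265

0.089 -0.023 0.912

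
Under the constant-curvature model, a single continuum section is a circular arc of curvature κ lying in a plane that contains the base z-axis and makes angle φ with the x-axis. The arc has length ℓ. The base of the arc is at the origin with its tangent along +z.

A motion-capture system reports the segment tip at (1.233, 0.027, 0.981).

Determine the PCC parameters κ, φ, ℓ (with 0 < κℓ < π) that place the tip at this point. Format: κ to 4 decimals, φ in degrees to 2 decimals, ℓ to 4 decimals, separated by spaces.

0.9932 1.25 1.8099

ρ = √(x²+y²) = √(1.233² + 0.027²) = 1.23330
φ = atan2(y, x) mod 360° = atan2(0.027, 1.233) = 1.2545°
|p|² = ρ² + z² = 1.23330² + 0.981² = 2.48338
κ = 2ρ / |p|² = 2×1.23330 / 2.48338 = 0.99324
θ = 2·atan2(ρ, z) = 2·atan2(1.23330, 0.981) = 1.79770 rad
ℓ = θ/κ = 1.79770/0.99324 = 1.80993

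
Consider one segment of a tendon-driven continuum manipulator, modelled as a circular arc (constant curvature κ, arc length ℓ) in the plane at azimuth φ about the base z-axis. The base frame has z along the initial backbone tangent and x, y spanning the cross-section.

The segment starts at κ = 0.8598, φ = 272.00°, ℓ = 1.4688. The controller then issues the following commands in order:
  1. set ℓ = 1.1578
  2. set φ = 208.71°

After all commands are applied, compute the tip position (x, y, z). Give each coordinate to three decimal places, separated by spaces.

initial: κ=0.8598, φ=272.00°, ℓ=1.4688
cmd 1: set ℓ=1.1578 → (κ,φ,ℓ)=(0.8598,272.00°,1.1578) → tip=(0.0185,-0.5299,0.9758)
cmd 2: set φ=208.71° → (κ,φ,ℓ)=(0.8598,208.71°,1.1578) → tip=(-0.4650,-0.2547,0.9758)

-0.465 -0.255 0.976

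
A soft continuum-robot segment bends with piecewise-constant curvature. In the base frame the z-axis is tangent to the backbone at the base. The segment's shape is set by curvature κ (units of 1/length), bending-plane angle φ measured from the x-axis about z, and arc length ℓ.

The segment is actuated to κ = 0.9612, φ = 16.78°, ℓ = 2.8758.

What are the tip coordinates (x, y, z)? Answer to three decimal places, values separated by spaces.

1.922 0.580 0.383

θ = κ·ℓ = 0.9612 × 2.8758 = 2.76422 rad
ρ = (1 − cos θ)/κ = (1 − -0.92964)/0.9612 = 2.00753
z = sin θ / κ = 0.36848/0.9612 = 0.38335
x = ρ cos φ = 2.00753 × cos(16.78°) = 1.92205
y = ρ sin φ = 2.00753 × sin(16.78°) = 0.57957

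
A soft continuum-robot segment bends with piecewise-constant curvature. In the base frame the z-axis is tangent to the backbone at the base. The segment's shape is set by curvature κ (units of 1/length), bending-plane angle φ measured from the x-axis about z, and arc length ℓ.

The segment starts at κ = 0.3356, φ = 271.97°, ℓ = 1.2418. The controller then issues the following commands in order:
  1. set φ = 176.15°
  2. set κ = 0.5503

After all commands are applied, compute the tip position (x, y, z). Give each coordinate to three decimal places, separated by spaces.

-0.407 0.027 1.147

initial: κ=0.3356, φ=271.97°, ℓ=1.2418
cmd 1: set φ=176.15° → (κ,φ,ℓ)=(0.3356,176.15°,1.2418) → tip=(-0.2545,0.0171,1.2062)
cmd 2: set κ=0.5503 → (κ,φ,ℓ)=(0.5503,176.15°,1.2418) → tip=(-0.4071,0.0274,1.1474)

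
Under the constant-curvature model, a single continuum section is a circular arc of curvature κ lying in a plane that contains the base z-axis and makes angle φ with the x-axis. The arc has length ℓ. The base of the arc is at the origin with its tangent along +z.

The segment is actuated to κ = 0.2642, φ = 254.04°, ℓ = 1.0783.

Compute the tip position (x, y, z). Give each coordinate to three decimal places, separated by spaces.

θ = κ·ℓ = 0.2642 × 1.0783 = 0.28489 rad
ρ = (1 − cos θ)/κ = (1 − 0.95969)/0.2642 = 0.15256
z = sin θ / κ = 0.28105/0.2642 = 1.06377
x = ρ cos φ = 0.15256 × cos(254.04°) = -0.04195
y = ρ sin φ = 0.15256 × sin(254.04°) = -0.14668

-0.042 -0.147 1.064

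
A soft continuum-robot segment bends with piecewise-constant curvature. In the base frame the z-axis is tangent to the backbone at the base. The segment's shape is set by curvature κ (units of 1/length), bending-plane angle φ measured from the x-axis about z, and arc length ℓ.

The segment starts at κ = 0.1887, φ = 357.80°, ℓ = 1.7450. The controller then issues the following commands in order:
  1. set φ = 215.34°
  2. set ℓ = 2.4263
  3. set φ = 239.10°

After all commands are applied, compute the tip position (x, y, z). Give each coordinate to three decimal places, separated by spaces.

-0.280 -0.468 2.342

initial: κ=0.1887, φ=357.80°, ℓ=1.7450
cmd 1: set φ=215.34° → (κ,φ,ℓ)=(0.1887,215.34°,1.7450) → tip=(-0.2322,-0.1647,1.7136)
cmd 2: set ℓ=2.4263 → (κ,φ,ℓ)=(0.1887,215.34°,2.4263) → tip=(-0.4452,-0.3157,2.3424)
cmd 3: set φ=239.10° → (κ,φ,ℓ)=(0.1887,239.10°,2.4263) → tip=(-0.2803,-0.4683,2.3424)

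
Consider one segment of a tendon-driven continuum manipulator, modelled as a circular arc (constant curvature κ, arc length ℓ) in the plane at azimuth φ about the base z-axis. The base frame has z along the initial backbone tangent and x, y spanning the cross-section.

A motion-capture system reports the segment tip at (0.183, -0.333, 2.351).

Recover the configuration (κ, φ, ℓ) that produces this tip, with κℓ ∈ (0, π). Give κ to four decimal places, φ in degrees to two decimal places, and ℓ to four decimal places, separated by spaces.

ρ = √(x²+y²) = √(0.183² + -0.333²) = 0.37997
φ = atan2(y, x) mod 360° = atan2(-0.333, 0.183) = 298.7910°
|p|² = ρ² + z² = 0.37997² + 2.351² = 5.67158
κ = 2ρ / |p|² = 2×0.37997 / 5.67158 = 0.13399
θ = 2·atan2(ρ, z) = 2·atan2(0.37997, 2.351) = 0.32047 rad
ℓ = θ/κ = 0.32047/0.13399 = 2.39173

0.1340 298.79 2.3917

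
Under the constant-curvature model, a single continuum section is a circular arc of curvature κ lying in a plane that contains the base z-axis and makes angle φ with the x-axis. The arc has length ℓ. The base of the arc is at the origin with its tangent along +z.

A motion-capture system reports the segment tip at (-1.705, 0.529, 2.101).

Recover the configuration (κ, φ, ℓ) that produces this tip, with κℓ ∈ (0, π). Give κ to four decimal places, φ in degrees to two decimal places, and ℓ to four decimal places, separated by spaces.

0.4697 162.76 2.9989

ρ = √(x²+y²) = √(-1.705² + 0.529²) = 1.78518
φ = atan2(y, x) mod 360° = atan2(0.529, -1.705) = 162.7628°
|p|² = ρ² + z² = 1.78518² + 2.101² = 7.60107
κ = 2ρ / |p|² = 2×1.78518 / 7.60107 = 0.46972
θ = 2·atan2(ρ, z) = 2·atan2(1.78518, 2.101) = 1.40862 rad
ℓ = θ/κ = 1.40862/0.46972 = 2.99886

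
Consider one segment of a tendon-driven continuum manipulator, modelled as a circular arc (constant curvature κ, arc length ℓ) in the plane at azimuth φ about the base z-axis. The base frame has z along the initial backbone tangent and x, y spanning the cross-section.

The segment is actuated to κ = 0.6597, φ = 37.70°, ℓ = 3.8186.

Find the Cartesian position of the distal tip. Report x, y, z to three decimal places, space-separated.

2.174 1.680 0.884

θ = κ·ℓ = 0.6597 × 3.8186 = 2.51913 rad
ρ = (1 − cos θ)/κ = (1 − -0.81245)/0.6597 = 2.74738
z = sin θ / κ = 0.58304/0.6597 = 0.88379
x = ρ cos φ = 2.74738 × cos(37.70°) = 2.17379
y = ρ sin φ = 2.74738 × sin(37.70°) = 1.68010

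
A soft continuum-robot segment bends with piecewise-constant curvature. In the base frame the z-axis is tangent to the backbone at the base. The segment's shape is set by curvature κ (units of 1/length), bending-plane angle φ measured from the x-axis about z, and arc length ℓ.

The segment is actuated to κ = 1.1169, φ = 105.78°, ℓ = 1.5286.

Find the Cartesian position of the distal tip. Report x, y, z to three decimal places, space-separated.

-0.277 0.979 0.887

θ = κ·ℓ = 1.1169 × 1.5286 = 1.70729 rad
ρ = (1 − cos θ)/κ = (1 − -0.13607)/1.1169 = 1.01717
z = sin θ / κ = 0.99070/1.1169 = 0.88701
x = ρ cos φ = 1.01717 × cos(105.78°) = -0.27661
y = ρ sin φ = 1.01717 × sin(105.78°) = 0.97883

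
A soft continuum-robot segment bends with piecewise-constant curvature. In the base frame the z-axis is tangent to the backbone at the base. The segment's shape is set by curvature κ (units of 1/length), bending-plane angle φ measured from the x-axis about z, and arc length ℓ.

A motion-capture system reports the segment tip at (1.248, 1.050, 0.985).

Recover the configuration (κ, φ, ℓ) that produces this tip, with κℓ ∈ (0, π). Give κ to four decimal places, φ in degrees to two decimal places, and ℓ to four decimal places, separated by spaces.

0.8985 40.08 2.2870

ρ = √(x²+y²) = √(1.248² + 1.050²) = 1.63095
φ = atan2(y, x) mod 360° = atan2(1.050, 1.248) = 40.0755°
|p|² = ρ² + z² = 1.63095² + 0.985² = 3.63023
κ = 2ρ / |p|² = 2×1.63095 / 3.63023 = 0.89854
θ = 2·atan2(ρ, z) = 2·atan2(1.63095, 0.985) = 2.05497 rad
ℓ = θ/κ = 2.05497/0.89854 = 2.28701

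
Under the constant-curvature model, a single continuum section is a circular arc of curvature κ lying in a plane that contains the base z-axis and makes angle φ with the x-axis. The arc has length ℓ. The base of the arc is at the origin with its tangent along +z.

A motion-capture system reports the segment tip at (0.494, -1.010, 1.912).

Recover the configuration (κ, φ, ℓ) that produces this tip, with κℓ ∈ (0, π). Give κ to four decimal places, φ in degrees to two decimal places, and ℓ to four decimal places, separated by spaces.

ρ = √(x²+y²) = √(0.494² + -1.010²) = 1.12434
φ = atan2(y, x) mod 360° = atan2(-1.010, 0.494) = 296.0637°
|p|² = ρ² + z² = 1.12434² + 1.912² = 4.91988
κ = 2ρ / |p|² = 2×1.12434 / 4.91988 = 0.45706
θ = 2·atan2(ρ, z) = 2·atan2(1.12434, 1.912) = 1.06316 rad
ℓ = θ/κ = 1.06316/0.45706 = 2.32609

0.4571 296.06 2.3261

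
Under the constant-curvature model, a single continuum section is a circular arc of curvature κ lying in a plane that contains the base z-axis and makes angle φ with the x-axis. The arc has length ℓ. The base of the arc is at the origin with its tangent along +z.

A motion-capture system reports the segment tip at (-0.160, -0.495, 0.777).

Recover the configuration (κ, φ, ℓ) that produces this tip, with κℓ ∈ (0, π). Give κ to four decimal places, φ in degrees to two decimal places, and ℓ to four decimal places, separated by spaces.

1.1899 252.09 0.9916

ρ = √(x²+y²) = √(-0.160² + -0.495²) = 0.52022
φ = atan2(y, x) mod 360° = atan2(-0.495, -0.160) = 252.0875°
|p|² = ρ² + z² = 0.52022² + 0.777² = 0.87435
κ = 2ρ / |p|² = 2×0.52022 / 0.87435 = 1.18994
θ = 2·atan2(ρ, z) = 2·atan2(0.52022, 0.777) = 1.17995 rad
ℓ = θ/κ = 1.17995/1.18994 = 0.99160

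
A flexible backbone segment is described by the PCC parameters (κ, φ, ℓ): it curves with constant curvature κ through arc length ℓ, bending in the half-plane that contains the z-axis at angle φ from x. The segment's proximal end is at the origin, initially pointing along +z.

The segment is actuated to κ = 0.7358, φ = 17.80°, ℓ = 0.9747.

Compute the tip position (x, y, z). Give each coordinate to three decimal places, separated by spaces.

θ = κ·ℓ = 0.7358 × 0.9747 = 0.71718 rad
ρ = (1 − cos θ)/κ = (1 − 0.75366)/0.7358 = 0.33479
z = sin θ / κ = 0.65727/0.7358 = 0.89327
x = ρ cos φ = 0.33479 × cos(17.80°) = 0.31877
y = ρ sin φ = 0.33479 × sin(17.80°) = 0.10234

0.319 0.102 0.893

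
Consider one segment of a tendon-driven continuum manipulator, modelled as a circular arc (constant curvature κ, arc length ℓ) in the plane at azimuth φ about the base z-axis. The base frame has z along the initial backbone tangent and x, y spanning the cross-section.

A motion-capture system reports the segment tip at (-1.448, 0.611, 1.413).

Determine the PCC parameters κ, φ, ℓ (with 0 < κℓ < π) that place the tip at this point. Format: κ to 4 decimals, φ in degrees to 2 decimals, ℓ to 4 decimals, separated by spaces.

0.7037 157.12 2.3830

ρ = √(x²+y²) = √(-1.448² + 0.611²) = 1.57163
φ = atan2(y, x) mod 360° = atan2(0.611, -1.448) = 157.1221°
|p|² = ρ² + z² = 1.57163² + 1.413² = 4.46659
κ = 2ρ / |p|² = 2×1.57163 / 4.46659 = 0.70373
θ = 2·atan2(ρ, z) = 2·atan2(1.57163, 1.413) = 1.67700 rad
ℓ = θ/κ = 1.67700/0.70373 = 2.38302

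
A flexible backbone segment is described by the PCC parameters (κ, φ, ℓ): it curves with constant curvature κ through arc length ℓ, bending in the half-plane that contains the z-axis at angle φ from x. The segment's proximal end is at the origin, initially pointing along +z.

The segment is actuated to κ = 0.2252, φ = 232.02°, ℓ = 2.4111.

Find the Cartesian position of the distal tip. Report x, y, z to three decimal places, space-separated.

θ = κ·ℓ = 0.2252 × 2.4111 = 0.54298 rad
ρ = (1 − cos θ)/κ = (1 − 0.85617)/0.2252 = 0.63866
z = sin θ / κ = 0.51669/0.2252 = 2.29436
x = ρ cos φ = 0.63866 × cos(232.02°) = -0.39303
y = ρ sin φ = 0.63866 × sin(232.02°) = -0.50341

-0.393 -0.503 2.294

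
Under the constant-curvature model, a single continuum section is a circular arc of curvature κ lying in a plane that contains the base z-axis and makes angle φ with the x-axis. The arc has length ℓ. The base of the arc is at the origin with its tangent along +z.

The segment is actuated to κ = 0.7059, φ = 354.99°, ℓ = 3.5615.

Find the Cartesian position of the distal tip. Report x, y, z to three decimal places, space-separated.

θ = κ·ℓ = 0.7059 × 3.5615 = 2.51406 rad
ρ = (1 − cos θ)/κ = (1 − -0.80948)/0.7059 = 2.56337
z = sin θ / κ = 0.58715/0.7059 = 0.83177
x = ρ cos φ = 2.56337 × cos(354.99°) = 2.55357
y = ρ sin φ = 2.56337 × sin(354.99°) = -0.22386

2.554 -0.224 0.832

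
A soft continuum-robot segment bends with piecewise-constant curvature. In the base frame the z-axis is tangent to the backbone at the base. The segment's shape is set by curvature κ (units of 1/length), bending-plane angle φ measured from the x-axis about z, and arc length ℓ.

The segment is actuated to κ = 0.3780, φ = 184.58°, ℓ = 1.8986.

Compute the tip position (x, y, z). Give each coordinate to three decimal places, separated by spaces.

θ = κ·ℓ = 0.3780 × 1.8986 = 0.71767 rad
ρ = (1 − cos θ)/κ = (1 − 0.75334)/0.3780 = 0.65254
z = sin θ / κ = 0.65763/0.3780 = 1.73977
x = ρ cos φ = 0.65254 × cos(184.58°) = -0.65046
y = ρ sin φ = 0.65254 × sin(184.58°) = -0.05211

-0.650 -0.052 1.740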